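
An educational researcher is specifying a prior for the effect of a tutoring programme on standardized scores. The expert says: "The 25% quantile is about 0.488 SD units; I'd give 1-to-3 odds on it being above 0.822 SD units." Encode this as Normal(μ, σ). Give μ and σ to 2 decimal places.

The p-quantile of Normal(μ,σ) is μ + z_p·σ, with z_{0.25} = -0.6745 and z_{0.75} = 0.6745.
Eliminate σ: μ = (z₂·x₁ − z₁·x₂)/(z₂ − z₁) = (0.6745·0.488 − (-0.6745)·0.822)/1.349 = 0.66.
Then σ = (x₂ − x₁)/(z₂ − z₁) = (0.822 − 0.488)/1.349 = 0.25.

μ = 0.66, σ = 0.25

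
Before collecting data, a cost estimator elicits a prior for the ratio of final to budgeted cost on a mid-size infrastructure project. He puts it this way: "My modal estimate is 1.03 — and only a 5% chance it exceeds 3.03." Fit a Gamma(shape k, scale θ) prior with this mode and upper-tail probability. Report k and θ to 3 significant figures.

k ≈ 3.28, θ ≈ 0.451

Gamma(k,θ) with k>1 has mode (k−1)θ, so θ = 1.03/(k−1).
Need P(X < 3.03) = 0.95 with θ tied to k this way. Start at k = 2, θ = 1.03: P(X<3.03) ≈ 0.792.
Too low — raise k to concentrate. Iterating converges to k ≈ 3.28.
Then θ = 1.03/(3.28−1) ≈ 0.451.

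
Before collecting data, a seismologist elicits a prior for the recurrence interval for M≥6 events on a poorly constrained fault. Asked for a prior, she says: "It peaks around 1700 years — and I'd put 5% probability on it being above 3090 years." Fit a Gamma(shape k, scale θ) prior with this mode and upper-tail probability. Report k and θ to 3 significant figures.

k ≈ 8.8, θ ≈ 218

Gamma(k,θ) with k>1 has mode (k−1)θ, so θ = 1700/(k−1).
Need P(X < 3090) = 0.95 with θ tied to k this way. Start at k = 2, θ = 1700: P(X<3090) ≈ 0.542.
Too low — raise k to concentrate. Iterating converges to k ≈ 8.8.
Then θ = 1700/(8.8−1) ≈ 218.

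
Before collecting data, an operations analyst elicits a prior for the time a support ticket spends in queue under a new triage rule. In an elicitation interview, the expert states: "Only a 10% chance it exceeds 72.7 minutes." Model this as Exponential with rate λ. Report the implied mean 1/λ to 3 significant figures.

mean ≈ 31.6 minutes

P(T > 72.7) = e^(−λ·72.7) = 0.1, so λ = −ln(0.1)/72.7 = 0.0317.
Mean = 1/λ = 31.6 minutes.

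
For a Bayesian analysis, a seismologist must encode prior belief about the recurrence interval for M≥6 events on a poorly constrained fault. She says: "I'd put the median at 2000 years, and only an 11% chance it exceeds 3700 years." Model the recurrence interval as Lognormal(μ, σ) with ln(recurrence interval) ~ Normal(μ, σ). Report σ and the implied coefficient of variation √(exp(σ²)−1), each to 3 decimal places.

If T ~ Lognormal(μ,σ) then ln T ~ Normal(μ,σ), so the p-quantile of ln T is μ + z_p·σ.
ln(2000) = 7.601 and ln(3700) = 8.216; z_{0.5} = 0, z_{0.89} = 1.227.
σ = (8.216 − 7.601)/(1.227 − (0)) = 0.502.
μ = 7.601 − (0)·0.502 = 7.601.
CV = √(exp(σ²)−1) = √(exp(0.2516)−1) = 0.535.

σ ≈ 0.502, CV ≈ 0.535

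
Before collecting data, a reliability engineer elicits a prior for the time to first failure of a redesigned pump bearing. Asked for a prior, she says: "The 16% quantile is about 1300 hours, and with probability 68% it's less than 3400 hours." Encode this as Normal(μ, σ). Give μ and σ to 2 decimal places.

For Normal(μ,σ), the p-quantile is μ + z_p·σ. Here z_{0.16} = -0.9945, z_{0.68} = 0.4677.
So 1300 = μ − 0.9945σ and 3400 = μ + 0.4677σ.
Subtracting: σ = (3400 − 1300)/(0.4677 − (-0.9945)) = 1436.23.
Then μ = 1300 − (-0.9945)·1436.23 = 2728.27.

μ = 2728.27, σ = 1436.23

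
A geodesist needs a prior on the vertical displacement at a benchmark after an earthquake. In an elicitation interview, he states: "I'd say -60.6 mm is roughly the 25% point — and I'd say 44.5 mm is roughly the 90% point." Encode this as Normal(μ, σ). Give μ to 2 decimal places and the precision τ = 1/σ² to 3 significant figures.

μ = -24.36, τ = 0.000346

The p-quantile of Normal(μ,σ) is μ + z_p·σ, with z_{0.25} = -0.6745 and z_{0.9} = 1.282.
Eliminate σ: μ = (z₂·x₁ − z₁·x₂)/(z₂ − z₁) = (1.282·-60.6 − (-0.6745)·44.5)/1.956 = -24.36.
Then σ = (x₂ − x₁)/(z₂ − z₁) = (44.5 − -60.6)/1.956 = 53.73.
Precision τ = 1/σ² = 1/53.73² = 0.000346.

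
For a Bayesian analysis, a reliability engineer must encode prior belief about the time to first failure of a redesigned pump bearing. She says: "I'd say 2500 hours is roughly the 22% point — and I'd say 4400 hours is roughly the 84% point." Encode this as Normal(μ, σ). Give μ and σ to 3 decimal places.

For Normal(μ,σ), the p-quantile is μ + z_p·σ. Here z_{0.22} = -0.7722, z_{0.84} = 0.9945.
So 2500 = μ − 0.7722σ and 4400 = μ + 0.9945σ.
Subtracting: σ = (4400 − 2500)/(0.9945 − (-0.7722)) = 1075.481.
Then μ = 2500 − (-0.7722)·1075.481 = 3330.479.

μ = 3330.479, σ = 1075.481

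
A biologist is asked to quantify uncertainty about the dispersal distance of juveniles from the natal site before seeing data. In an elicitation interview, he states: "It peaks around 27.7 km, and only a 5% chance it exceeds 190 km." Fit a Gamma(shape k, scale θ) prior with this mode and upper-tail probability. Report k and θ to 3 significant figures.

Gamma(k,θ) with k>1 has mode (k−1)θ, so θ = 27.7/(k−1).
Need P(X < 190) = 0.95 with θ tied to k this way. Start at k = 2, θ = 27.7: P(X<190) ≈ 0.992.
Too high — lower k to spread out. Iterating converges to k ≈ 1.59.
Then θ = 27.7/(1.59−1) ≈ 46.7.

k ≈ 1.59, θ ≈ 46.7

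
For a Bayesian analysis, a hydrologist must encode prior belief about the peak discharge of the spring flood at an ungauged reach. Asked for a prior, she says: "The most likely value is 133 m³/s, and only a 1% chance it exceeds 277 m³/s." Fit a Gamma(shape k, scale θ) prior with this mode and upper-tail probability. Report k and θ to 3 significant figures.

k ≈ 10.1, θ ≈ 14.7

Gamma(k,θ) with k>1 has mode (k−1)θ, so θ = 133/(k−1).
Need P(X < 277) = 0.99 with θ tied to k this way. Start at k = 2, θ = 133: P(X<277) ≈ 0.616.
Too low — raise k to concentrate. Iterating converges to k ≈ 10.1.
Then θ = 133/(10.1−1) ≈ 14.7.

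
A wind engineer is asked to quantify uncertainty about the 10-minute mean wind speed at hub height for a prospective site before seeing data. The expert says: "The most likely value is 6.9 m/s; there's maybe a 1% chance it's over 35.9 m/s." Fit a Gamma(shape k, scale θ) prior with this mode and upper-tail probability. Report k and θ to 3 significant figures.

k ≈ 2.42, θ ≈ 4.85

Gamma(k,θ) with k>1 has mode (k−1)θ, so θ = 6.9/(k−1).
Need P(X < 35.9) = 0.99 with θ tied to k this way. Start at k = 2, θ = 6.9: P(X<35.9) ≈ 0.966.
Too low — raise k to concentrate. Iterating converges to k ≈ 2.42.
Then θ = 6.9/(2.42−1) ≈ 4.85.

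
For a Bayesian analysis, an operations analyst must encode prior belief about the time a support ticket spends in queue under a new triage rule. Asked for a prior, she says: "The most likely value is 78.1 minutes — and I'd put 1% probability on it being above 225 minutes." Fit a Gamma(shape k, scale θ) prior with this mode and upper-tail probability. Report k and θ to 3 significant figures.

k ≈ 5.06, θ ≈ 19.2

Gamma(k,θ) with k>1 has mode (k−1)θ, so θ = 78.1/(k−1).
Need P(X < 225) = 0.99 with θ tied to k this way. Start at k = 2, θ = 78.1: P(X<225) ≈ 0.782.
Too low — raise k to concentrate. Iterating converges to k ≈ 5.06.
Then θ = 78.1/(5.06−1) ≈ 19.2.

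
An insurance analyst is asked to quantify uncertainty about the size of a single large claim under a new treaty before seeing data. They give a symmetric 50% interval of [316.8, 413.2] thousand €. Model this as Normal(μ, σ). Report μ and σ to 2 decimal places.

μ = 365.00, σ = 71.46

A symmetric 50% interval runs μ ± z·σ with z = 0.6745.
Half-width = 48.2, so σ = 48.2/0.6745 = 71.46.
μ is the interval midpoint, 365.00.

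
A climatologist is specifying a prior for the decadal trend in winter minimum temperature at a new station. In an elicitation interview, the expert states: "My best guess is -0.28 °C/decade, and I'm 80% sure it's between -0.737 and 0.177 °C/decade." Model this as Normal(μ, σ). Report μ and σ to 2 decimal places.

μ = -0.28, σ = 0.36

A symmetric 80% interval runs μ ± z·σ with z = 1.282.
Half-width = 0.457, so σ = 0.457/1.282 = 0.36.
μ is the stated best guess, -0.28.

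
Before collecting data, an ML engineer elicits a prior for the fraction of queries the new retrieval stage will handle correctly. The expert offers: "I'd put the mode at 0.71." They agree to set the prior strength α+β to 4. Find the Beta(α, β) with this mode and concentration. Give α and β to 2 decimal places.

For α,β > 1 the Beta mode is (α−1)/(α+β−2). With α+β = 4, the mode is (α−1)/2.
Set (α−1)/2 = 0.71 → α = 1 + 0.71·2 = 2.42.
β = 4 − α = 1.58.

α = 2.42, β = 1.58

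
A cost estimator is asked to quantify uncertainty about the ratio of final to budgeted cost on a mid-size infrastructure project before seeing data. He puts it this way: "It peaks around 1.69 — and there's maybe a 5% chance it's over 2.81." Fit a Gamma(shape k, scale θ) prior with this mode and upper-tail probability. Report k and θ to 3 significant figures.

Gamma(k,θ) with k>1 has mode (k−1)θ, so θ = 1.69/(k−1).
Need P(X < 2.81) = 0.95 with θ tied to k this way. Start at k = 2, θ = 1.69: P(X<2.81) ≈ 0.495.
Too low — raise k to concentrate. Iterating converges to k ≈ 11.8.
Then θ = 1.69/(11.8−1) ≈ 0.156.

k ≈ 11.8, θ ≈ 0.156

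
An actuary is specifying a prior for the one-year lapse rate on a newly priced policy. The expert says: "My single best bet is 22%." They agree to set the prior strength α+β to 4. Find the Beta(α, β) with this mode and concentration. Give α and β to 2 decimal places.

For α,β > 1 the Beta mode is (α−1)/(α+β−2). With α+β = 4, the mode is (α−1)/2.
Set (α−1)/2 = 0.22 → α = 1 + 0.22·2 = 1.44.
β = 4 − α = 2.56.

α = 1.44, β = 2.56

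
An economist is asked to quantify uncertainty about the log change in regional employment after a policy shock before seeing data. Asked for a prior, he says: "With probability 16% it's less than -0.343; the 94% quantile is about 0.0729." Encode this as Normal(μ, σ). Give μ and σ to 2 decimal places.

μ = -0.18, σ = 0.16

The p-quantile of Normal(μ,σ) is μ + z_p·σ, with z_{0.16} = -0.9945 and z_{0.94} = 1.555.
Eliminate σ: μ = (z₂·x₁ − z₁·x₂)/(z₂ − z₁) = (1.555·-0.343 − (-0.9945)·0.0729)/2.549 = -0.18.
Then σ = (x₂ − x₁)/(z₂ − z₁) = (0.0729 − -0.343)/2.549 = 0.16.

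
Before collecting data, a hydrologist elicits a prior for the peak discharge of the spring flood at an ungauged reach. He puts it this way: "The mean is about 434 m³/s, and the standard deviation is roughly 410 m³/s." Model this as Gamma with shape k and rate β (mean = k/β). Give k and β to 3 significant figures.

For Gamma(k, rate β): mean = k/β, variance = k/β², so CV = 1/√k.
CV = SD/mean = 410/434 = 0.9447, hence k = 1/CV² = 1.12.
Then β = k/mean = 1.12/434 = 0.00258.

k ≈ 1.12, β ≈ 0.00258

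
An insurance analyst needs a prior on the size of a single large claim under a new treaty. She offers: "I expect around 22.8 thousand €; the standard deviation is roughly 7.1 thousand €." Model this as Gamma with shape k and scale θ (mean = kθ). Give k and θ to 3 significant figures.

For Gamma(k, scale θ): mean = kθ, variance = kθ², so CV = 1/√k.
CV = SD/mean = 7.1/22.8 = 0.3114, hence k = 1/CV² = 10.3.
Then θ = mean/k = 22.8/10.3 = 2.21.

k ≈ 10.3, θ ≈ 2.21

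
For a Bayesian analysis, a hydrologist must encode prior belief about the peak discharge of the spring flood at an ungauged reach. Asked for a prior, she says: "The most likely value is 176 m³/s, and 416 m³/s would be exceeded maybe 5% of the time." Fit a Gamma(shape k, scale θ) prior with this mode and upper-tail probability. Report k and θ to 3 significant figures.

k ≈ 4.69, θ ≈ 47.7

Gamma(k,θ) with k>1 has mode (k−1)θ, so θ = 176/(k−1).
Need P(X < 416) = 0.95 with θ tied to k this way. Start at k = 2, θ = 176: P(X<416) ≈ 0.684.
Too low — raise k to concentrate. Iterating converges to k ≈ 4.69.
Then θ = 176/(4.69−1) ≈ 47.7.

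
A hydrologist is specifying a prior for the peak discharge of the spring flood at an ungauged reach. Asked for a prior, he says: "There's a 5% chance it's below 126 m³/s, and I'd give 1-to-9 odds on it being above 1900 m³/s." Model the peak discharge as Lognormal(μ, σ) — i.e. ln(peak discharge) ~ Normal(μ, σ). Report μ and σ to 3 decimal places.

If T ~ Lognormal(μ,σ) then ln T ~ Normal(μ,σ), so the p-quantile of ln T is μ + z_p·σ.
ln(126) = 4.836 and ln(1900) = 7.55; z_{0.05} = -1.645, z_{0.9} = 1.282.
σ = (7.55 − 4.836)/(1.282 − (-1.645)) = 0.927.
μ = 4.836 − (-1.645)·0.927 = 6.361.

μ ≈ 6.361, σ ≈ 0.927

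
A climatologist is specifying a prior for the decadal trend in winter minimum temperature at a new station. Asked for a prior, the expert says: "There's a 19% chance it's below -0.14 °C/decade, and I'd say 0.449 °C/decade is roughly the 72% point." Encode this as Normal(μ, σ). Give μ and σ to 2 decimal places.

For Normal(μ,σ), the p-quantile is μ + z_p·σ. Here z_{0.19} = -0.8779, z_{0.72} = 0.5828.
So -0.14 = μ − 0.8779σ and 0.449 = μ + 0.5828σ.
Subtracting: σ = (0.449 − -0.14)/(0.5828 − (-0.8779)) = 0.40.
Then μ = -0.14 − (-0.8779)·0.40 = 0.21.

μ = 0.21, σ = 0.40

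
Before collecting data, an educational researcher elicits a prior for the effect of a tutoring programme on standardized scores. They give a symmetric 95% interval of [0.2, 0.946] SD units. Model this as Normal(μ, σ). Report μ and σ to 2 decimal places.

μ = 0.57, σ = 0.19

A symmetric 95% interval runs μ ± z·σ with z = 1.96.
Half-width = 0.373, so σ = 0.373/1.96 = 0.19.
μ is the interval midpoint, 0.57.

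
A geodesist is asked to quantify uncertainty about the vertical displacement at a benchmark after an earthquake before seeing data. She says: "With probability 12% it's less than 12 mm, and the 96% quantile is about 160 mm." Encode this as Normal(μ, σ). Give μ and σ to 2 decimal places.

For Normal(μ,σ), the p-quantile is μ + z_p·σ. Here z_{0.12} = -1.175, z_{0.96} = 1.751.
So 12 = μ − 1.175σ and 160 = μ + 1.751σ.
Subtracting: σ = (160 − 12)/(1.751 − (-1.175)) = 50.59.
Then μ = 12 − (-1.175)·50.59 = 71.44.

μ = 71.44, σ = 50.59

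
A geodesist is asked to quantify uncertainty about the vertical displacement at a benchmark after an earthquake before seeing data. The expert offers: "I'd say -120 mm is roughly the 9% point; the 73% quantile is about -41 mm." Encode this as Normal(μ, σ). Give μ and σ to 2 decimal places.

μ = -65.78, σ = 40.44

For Normal(μ,σ), the p-quantile is μ + z_p·σ. Here z_{0.09} = -1.341, z_{0.73} = 0.6128.
So -120 = μ − 1.341σ and -41 = μ + 0.6128σ.
Subtracting: σ = (-41 − -120)/(0.6128 − (-1.341)) = 40.44.
Then μ = -120 − (-1.341)·40.44 = -65.78.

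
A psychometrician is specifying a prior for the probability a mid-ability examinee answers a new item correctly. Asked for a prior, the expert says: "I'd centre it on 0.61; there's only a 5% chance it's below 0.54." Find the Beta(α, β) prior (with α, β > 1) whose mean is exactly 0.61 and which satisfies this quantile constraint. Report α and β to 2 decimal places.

With mean 0.61 fixed, write α = 0.61s, β = 0.39s where s = α+β.
Need P(θ < 0.54) = 0.05 under Beta(0.61s, 0.39s). Normal approximation: (q−m)/√(m(1−m)/s) ≈ z_{0.05} = -1.64, so s ≈ 0.61·0.39·(-1.64)²/(0.54−0.61)² = 131.4.
At s = 131.4: P(θ<0.54) ≈ 0.052. Adjusting to match 0.05 gives s ≈ 134.04.
So α = 0.61·134.04 ≈ 81.76, β = 0.39·134.04 ≈ 52.27.

α ≈ 81.76, β ≈ 52.27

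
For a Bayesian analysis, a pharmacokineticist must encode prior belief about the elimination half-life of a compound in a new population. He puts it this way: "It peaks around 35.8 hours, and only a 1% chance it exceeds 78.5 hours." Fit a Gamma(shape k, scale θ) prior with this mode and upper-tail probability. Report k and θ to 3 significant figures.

k ≈ 8.83, θ ≈ 4.57

Gamma(k,θ) with k>1 has mode (k−1)θ, so θ = 35.8/(k−1).
Need P(X < 78.5) = 0.99 with θ tied to k this way. Start at k = 2, θ = 35.8: P(X<78.5) ≈ 0.644.
Too low — raise k to concentrate. Iterating converges to k ≈ 8.83.
Then θ = 35.8/(8.83−1) ≈ 4.57.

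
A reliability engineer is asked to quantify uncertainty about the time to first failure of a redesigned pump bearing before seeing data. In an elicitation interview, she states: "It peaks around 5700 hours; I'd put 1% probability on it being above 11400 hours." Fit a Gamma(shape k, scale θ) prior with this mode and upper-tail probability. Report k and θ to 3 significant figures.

k ≈ 11.2, θ ≈ 558

Gamma(k,θ) with k>1 has mode (k−1)θ, so θ = 5700/(k−1).
Need P(X < 11400) = 0.99 with θ tied to k this way. Start at k = 2, θ = 5700: P(X<11400) ≈ 0.594.
Too low — raise k to concentrate. Iterating converges to k ≈ 11.2.
Then θ = 5700/(11.2−1) ≈ 558.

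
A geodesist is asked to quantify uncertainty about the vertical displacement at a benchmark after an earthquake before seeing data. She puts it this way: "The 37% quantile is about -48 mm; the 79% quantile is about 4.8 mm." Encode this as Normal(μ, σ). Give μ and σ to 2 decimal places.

μ = -32.61, σ = 46.39

The p-quantile of Normal(μ,σ) is μ + z_p·σ, with z_{0.37} = -0.3319 and z_{0.79} = 0.8064.
Eliminate σ: μ = (z₂·x₁ − z₁·x₂)/(z₂ − z₁) = (0.8064·-48 − (-0.3319)·4.8)/1.138 = -32.61.
Then σ = (x₂ − x₁)/(z₂ − z₁) = (4.8 − -48)/1.138 = 46.39.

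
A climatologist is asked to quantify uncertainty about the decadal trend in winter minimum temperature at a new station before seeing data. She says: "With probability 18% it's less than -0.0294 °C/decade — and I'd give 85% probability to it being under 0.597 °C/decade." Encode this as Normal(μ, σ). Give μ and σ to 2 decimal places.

For Normal(μ,σ), the p-quantile is μ + z_p·σ. Here z_{0.18} = -0.9154, z_{0.85} = 1.036.
So -0.0294 = μ − 0.9154σ and 0.597 = μ + 1.036σ.
Subtracting: σ = (0.597 − -0.0294)/(1.036 − (-0.9154)) = 0.32.
Then μ = -0.0294 − (-0.9154)·0.32 = 0.26.

μ = 0.26, σ = 0.32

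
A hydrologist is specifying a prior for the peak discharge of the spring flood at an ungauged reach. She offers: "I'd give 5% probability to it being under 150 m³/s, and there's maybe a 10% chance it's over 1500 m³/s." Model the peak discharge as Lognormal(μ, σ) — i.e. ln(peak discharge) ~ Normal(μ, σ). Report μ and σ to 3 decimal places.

If T ~ Lognormal(μ,σ) then ln T ~ Normal(μ,σ), so the p-quantile of ln T is μ + z_p·σ.
ln(150) = 5.011 and ln(1500) = 7.313; z_{0.05} = -1.645, z_{0.9} = 1.282.
σ = (7.313 − 5.011)/(1.282 − (-1.645)) = 0.787.
μ = 5.011 − (-1.645)·0.787 = 6.305.

μ ≈ 6.305, σ ≈ 0.787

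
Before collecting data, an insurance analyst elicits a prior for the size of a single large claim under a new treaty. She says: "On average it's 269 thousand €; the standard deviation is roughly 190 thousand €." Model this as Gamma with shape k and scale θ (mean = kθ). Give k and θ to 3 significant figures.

For Gamma(k, scale θ): mean = kθ, variance = kθ², so CV = 1/√k.
CV = SD/mean = 190/269 = 0.7063, hence k = 1/CV² = 2.
Then θ = mean/k = 269/2 = 134.

k ≈ 2, θ ≈ 134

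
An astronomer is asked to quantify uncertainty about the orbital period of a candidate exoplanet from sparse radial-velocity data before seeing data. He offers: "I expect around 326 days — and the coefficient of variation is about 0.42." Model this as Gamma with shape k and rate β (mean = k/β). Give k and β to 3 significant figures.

k ≈ 5.67, β ≈ 0.0174

For Gamma(k, rate β): mean = k/β, variance = k/β², so CV = 1/√k.
CV = 0.42, hence k = 1/CV² = 5.67.
Then β = k/mean = 5.67/326 = 0.0174.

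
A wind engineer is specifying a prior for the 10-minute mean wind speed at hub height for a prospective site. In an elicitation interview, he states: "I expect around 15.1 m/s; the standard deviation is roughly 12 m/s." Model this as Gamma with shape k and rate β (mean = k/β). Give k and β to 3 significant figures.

For Gamma(k, rate β): mean = k/β, variance = k/β², so CV = 1/√k.
CV = SD/mean = 12/15.1 = 0.7947, hence k = 1/CV² = 1.58.
Then β = k/mean = 1.58/15.1 = 0.105.

k ≈ 1.58, β ≈ 0.105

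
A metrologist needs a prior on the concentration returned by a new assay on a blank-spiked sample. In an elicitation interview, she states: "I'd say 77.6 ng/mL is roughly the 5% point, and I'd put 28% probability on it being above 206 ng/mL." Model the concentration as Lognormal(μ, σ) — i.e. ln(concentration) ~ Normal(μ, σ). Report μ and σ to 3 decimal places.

If T ~ Lognormal(μ,σ) then ln T ~ Normal(μ,σ), so the p-quantile of ln T is μ + z_p·σ.
ln(77.6) = 4.352 and ln(206) = 5.328; z_{0.05} = -1.645, z_{0.72} = 0.5828.
σ = (5.328 − 4.352)/(0.5828 − (-1.645)) = 0.438.
μ = 4.352 − (-1.645)·0.438 = 5.072.

μ ≈ 5.072, σ ≈ 0.438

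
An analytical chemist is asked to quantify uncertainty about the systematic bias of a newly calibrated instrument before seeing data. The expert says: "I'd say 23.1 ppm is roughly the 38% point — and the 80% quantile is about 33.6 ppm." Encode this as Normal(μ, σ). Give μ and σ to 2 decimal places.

μ = 25.90, σ = 9.15

The p-quantile of Normal(μ,σ) is μ + z_p·σ, with z_{0.38} = -0.3055 and z_{0.8} = 0.8416.
Eliminate σ: μ = (z₂·x₁ − z₁·x₂)/(z₂ − z₁) = (0.8416·23.1 − (-0.3055)·33.6)/1.147 = 25.90.
Then σ = (x₂ − x₁)/(z₂ − z₁) = (33.6 − 23.1)/1.147 = 9.15.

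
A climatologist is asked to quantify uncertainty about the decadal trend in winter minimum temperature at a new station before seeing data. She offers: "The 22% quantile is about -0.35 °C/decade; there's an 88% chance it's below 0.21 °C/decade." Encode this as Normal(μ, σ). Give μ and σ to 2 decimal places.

The p-quantile of Normal(μ,σ) is μ + z_p·σ, with z_{0.22} = -0.7722 and z_{0.88} = 1.175.
Eliminate σ: μ = (z₂·x₁ − z₁·x₂)/(z₂ − z₁) = (1.175·-0.35 − (-0.7722)·0.21)/1.947 = -0.13.
Then σ = (x₂ − x₁)/(z₂ − z₁) = (0.21 − -0.35)/1.947 = 0.29.

μ = -0.13, σ = 0.29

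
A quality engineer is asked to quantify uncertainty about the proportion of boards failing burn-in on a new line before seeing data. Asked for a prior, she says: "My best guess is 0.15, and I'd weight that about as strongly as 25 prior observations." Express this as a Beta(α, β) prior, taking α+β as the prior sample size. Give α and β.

Under the effective-sample-size interpretation, Beta(α, β) has prior mean α/(α+β) and prior sample size α+β.
So α+β = 25 and α/(α+β) = 0.15, giving α = 0.15·25 = 3.75 and β = 25 − 3.75 = 21.25.

α = 3.75, β = 21.25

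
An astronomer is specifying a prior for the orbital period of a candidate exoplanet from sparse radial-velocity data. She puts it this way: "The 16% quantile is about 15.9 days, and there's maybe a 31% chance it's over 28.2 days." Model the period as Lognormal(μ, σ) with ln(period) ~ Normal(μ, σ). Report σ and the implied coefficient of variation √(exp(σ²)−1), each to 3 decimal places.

If T ~ Lognormal(μ,σ) then ln T ~ Normal(μ,σ), so the p-quantile of ln T is μ + z_p·σ.
ln(15.9) = 2.766 and ln(28.2) = 3.339; z_{0.16} = -0.9945, z_{0.69} = 0.4959.
σ = (3.339 − 2.766)/(0.4959 − (-0.9945)) = 0.384.
μ = 2.766 − (-0.9945)·0.384 = 3.149.
CV = √(exp(σ²)−1) = √(exp(0.1478)−1) = 0.399.

σ ≈ 0.384, CV ≈ 0.399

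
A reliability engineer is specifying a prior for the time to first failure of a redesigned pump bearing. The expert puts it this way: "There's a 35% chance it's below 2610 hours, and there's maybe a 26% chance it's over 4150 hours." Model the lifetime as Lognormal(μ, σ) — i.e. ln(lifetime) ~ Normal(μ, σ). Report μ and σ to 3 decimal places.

If T ~ Lognormal(μ,σ) then ln T ~ Normal(μ,σ), so the p-quantile of ln T is μ + z_p·σ.
ln(2610) = 7.867 and ln(4150) = 8.331; z_{0.35} = -0.3853, z_{0.74} = 0.6433.
σ = (8.331 − 7.867)/(0.6433 − (-0.3853)) = 0.451.
μ = 7.867 − (-0.3853)·0.451 = 8.041.

μ ≈ 8.041, σ ≈ 0.451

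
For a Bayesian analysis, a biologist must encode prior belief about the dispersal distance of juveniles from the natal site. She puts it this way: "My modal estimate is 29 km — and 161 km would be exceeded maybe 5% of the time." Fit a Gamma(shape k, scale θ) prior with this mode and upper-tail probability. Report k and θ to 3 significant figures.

k ≈ 1.79, θ ≈ 36.6

Gamma(k,θ) with k>1 has mode (k−1)θ, so θ = 29/(k−1).
Need P(X < 161) = 0.95 with θ tied to k this way. Start at k = 2, θ = 29: P(X<161) ≈ 0.975.
Too high — lower k to spread out. Iterating converges to k ≈ 1.79.
Then θ = 29/(1.79−1) ≈ 36.6.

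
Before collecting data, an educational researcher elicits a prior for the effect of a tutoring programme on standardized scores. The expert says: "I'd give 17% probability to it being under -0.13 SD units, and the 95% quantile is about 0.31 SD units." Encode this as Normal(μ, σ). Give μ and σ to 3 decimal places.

The p-quantile of Normal(μ,σ) is μ + z_p·σ, with z_{0.17} = -0.9542 and z_{0.95} = 1.645.
Eliminate σ: μ = (z₂·x₁ − z₁·x₂)/(z₂ − z₁) = (1.645·-0.13 − (-0.9542)·0.31)/2.599 = 0.032.
Then σ = (x₂ − x₁)/(z₂ − z₁) = (0.31 − -0.13)/2.599 = 0.169.

μ = 0.032, σ = 0.169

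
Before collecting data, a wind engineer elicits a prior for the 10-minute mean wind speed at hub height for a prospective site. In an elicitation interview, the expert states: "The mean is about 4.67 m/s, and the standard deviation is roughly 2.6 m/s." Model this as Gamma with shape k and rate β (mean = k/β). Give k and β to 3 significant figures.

For Gamma(k, rate β): mean = k/β, variance = k/β², so CV = 1/√k.
CV = SD/mean = 2.6/4.67 = 0.5567, hence k = 1/CV² = 3.23.
Then β = k/mean = 3.23/4.67 = 0.691.

k ≈ 3.23, β ≈ 0.691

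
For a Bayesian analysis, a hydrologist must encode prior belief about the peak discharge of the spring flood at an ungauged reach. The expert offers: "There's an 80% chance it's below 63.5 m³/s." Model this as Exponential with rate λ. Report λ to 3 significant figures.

λ ≈ 0.0253

P(T < 63.5) = 1 − e^(−λ·63.5) = 0.8, so λ = −ln(1−0.8)/63.5 = −ln(0.2)/63.5 = 0.0253.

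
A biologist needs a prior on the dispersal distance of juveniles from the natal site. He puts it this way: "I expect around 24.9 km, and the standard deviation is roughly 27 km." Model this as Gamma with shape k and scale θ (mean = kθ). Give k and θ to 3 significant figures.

For Gamma(k, scale θ): mean = kθ, variance = kθ², so CV = 1/√k.
CV = SD/mean = 27/24.9 = 1.084, hence k = 1/CV² = 0.85.
Then θ = mean/k = 24.9/0.85 = 29.3.

k ≈ 0.85, θ ≈ 29.3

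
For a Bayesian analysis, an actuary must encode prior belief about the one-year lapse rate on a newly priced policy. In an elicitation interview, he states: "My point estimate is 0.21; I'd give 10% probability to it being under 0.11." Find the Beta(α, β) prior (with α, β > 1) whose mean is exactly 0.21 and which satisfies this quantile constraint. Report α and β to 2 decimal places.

With mean 0.21 fixed, write α = 0.21s, β = 0.79s where s = α+β.
Need P(θ < 0.11) = 0.1 under Beta(0.21s, 0.79s). Normal approximation: (q−m)/√(m(1−m)/s) ≈ z_{0.1} = -1.28, so s ≈ 0.21·0.79·(-1.28)²/(0.11−0.21)² = 27.2.
At s = 27.2: P(θ<0.11) ≈ 0.081. Adjusting to match 0.1 gives s ≈ 23.46.
So α = 0.21·23.46 ≈ 4.93, β = 0.79·23.46 ≈ 18.53.

α ≈ 4.93, β ≈ 18.53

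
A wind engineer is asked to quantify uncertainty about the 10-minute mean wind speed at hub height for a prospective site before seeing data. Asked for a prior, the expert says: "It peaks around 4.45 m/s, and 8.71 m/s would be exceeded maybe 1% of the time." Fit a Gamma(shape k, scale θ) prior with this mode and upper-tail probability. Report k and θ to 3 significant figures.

Gamma(k,θ) with k>1 has mode (k−1)θ, so θ = 4.45/(k−1).
Need P(X < 8.71) = 0.99 with θ tied to k this way. Start at k = 2, θ = 4.45: P(X<8.71) ≈ 0.582.
Too low — raise k to concentrate. Iterating converges to k ≈ 11.9.
Then θ = 4.45/(11.9−1) ≈ 0.407.

k ≈ 11.9, θ ≈ 0.407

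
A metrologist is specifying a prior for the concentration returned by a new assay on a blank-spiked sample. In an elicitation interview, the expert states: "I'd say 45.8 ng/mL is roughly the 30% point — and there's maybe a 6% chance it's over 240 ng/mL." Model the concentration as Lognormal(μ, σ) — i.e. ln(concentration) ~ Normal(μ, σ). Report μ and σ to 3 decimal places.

If T ~ Lognormal(μ,σ) then ln T ~ Normal(μ,σ), so the p-quantile of ln T is μ + z_p·σ.
ln(45.8) = 3.824 and ln(240) = 5.481; z_{0.3} = -0.5244, z_{0.94} = 1.555.
σ = (5.481 − 3.824)/(1.555 − (-0.5244)) = 0.797.
μ = 3.824 − (-0.5244)·0.797 = 4.242.

μ ≈ 4.242, σ ≈ 0.797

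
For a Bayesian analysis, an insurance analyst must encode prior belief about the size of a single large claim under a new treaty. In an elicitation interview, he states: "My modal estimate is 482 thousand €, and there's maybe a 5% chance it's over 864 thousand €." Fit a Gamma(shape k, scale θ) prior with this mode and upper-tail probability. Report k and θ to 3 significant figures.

k ≈ 9.18, θ ≈ 58.9

Gamma(k,θ) with k>1 has mode (k−1)θ, so θ = 482/(k−1).
Need P(X < 864) = 0.95 with θ tied to k this way. Start at k = 2, θ = 482: P(X<864) ≈ 0.535.
Too low — raise k to concentrate. Iterating converges to k ≈ 9.18.
Then θ = 482/(9.18−1) ≈ 58.9.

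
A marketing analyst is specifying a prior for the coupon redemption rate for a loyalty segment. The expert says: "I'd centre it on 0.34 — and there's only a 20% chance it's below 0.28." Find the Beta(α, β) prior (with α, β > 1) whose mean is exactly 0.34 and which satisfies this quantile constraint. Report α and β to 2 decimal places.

With mean 0.34 fixed, write α = 0.34s, β = 0.66s where s = α+β.
Need P(θ < 0.28) = 0.2 under Beta(0.34s, 0.66s). Normal approximation: (q−m)/√(m(1−m)/s) ≈ z_{0.2} = -0.842, so s ≈ 0.34·0.66·(-0.842)²/(0.28−0.34)² = 44.2.
At s = 44.2: P(θ<0.28) ≈ 0.203. Adjusting to match 0.2 gives s ≈ 45.13.
So α = 0.34·45.13 ≈ 15.34, β = 0.66·45.13 ≈ 29.79.

α ≈ 15.34, β ≈ 29.79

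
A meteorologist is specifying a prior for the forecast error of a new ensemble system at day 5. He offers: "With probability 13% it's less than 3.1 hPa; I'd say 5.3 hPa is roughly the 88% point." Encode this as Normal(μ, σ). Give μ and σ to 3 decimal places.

The p-quantile of Normal(μ,σ) is μ + z_p·σ, with z_{0.13} = -1.126 and z_{0.88} = 1.175.
Eliminate σ: μ = (z₂·x₁ − z₁·x₂)/(z₂ − z₁) = (1.175·3.1 − (-1.126)·5.3)/2.301 = 4.177.
Then σ = (x₂ − x₁)/(z₂ − z₁) = (5.3 − 3.1)/2.301 = 0.956.

μ = 4.177, σ = 0.956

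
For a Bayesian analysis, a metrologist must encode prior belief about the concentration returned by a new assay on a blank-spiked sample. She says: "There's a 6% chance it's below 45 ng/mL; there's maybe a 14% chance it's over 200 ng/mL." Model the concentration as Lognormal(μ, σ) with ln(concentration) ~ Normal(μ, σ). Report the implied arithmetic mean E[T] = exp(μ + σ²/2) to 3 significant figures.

E[T] ≈ 127 ng/mL

If T ~ Lognormal(μ,σ) then ln T ~ Normal(μ,σ), so the p-quantile of ln T is μ + z_p·σ.
ln(45) = 3.807 and ln(200) = 5.298; z_{0.06} = -1.555, z_{0.86} = 1.08.
σ = (5.298 − 3.807)/(1.08 − (-1.555)) = 0.566.
μ = 3.807 − (-1.555)·0.566 = 4.687.
E[T] = exp(μ + σ²/2) = exp(4.687 + 0.1602) = 127 ng/mL.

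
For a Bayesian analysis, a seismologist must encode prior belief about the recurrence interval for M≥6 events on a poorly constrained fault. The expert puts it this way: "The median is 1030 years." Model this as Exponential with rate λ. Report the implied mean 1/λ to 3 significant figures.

Exponential median = ln 2 / λ, so λ = ln 2 / 1030.0 = 0.000673.
Mean = 1/λ = 1490 years.

mean ≈ 1490 years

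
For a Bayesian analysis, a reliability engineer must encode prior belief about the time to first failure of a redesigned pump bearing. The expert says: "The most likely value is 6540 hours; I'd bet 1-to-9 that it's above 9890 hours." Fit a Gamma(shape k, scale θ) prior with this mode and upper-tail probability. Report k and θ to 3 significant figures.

Gamma(k,θ) with k>1 has mode (k−1)θ, so θ = 6540/(k−1).
Need P(X < 9890) = 0.9 with θ tied to k this way. Start at k = 2, θ = 6540: P(X<9890) ≈ 0.446.
Too low — raise k to concentrate. Iterating converges to k ≈ 11.9.
Then θ = 6540/(11.9−1) ≈ 601.

k ≈ 11.9, θ ≈ 601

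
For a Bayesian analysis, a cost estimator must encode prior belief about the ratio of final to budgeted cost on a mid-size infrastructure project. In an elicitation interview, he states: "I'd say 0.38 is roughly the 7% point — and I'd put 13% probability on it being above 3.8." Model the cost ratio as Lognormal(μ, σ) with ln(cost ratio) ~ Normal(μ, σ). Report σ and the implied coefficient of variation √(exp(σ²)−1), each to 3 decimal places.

If T ~ Lognormal(μ,σ) then ln T ~ Normal(μ,σ), so the p-quantile of ln T is μ + z_p·σ.
ln(0.38) = -0.9676 and ln(3.8) = 1.335; z_{0.07} = -1.476, z_{0.87} = 1.126.
σ = (1.335 − -0.9676)/(1.126 − (-1.476)) = 0.885.
μ = -0.9676 − (-1.476)·0.885 = 0.338.
CV = √(exp(σ²)−1) = √(exp(0.7830)−1) = 1.090.

σ ≈ 0.885, CV ≈ 1.090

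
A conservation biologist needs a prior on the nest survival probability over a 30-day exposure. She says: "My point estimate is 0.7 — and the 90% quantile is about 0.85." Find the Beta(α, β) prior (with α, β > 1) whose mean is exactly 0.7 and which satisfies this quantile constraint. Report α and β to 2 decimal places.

α ≈ 9.37, β ≈ 4.01

With mean 0.7 fixed, write α = 0.7s, β = 0.3s where s = α+β.
Need P(θ < 0.85) = 0.9 under Beta(0.7s, 0.3s). Normal approximation: (q−m)/√(m(1−m)/s) ≈ z_{0.9} = 1.28, so s ≈ 0.7·0.3·(1.28)²/(0.85−0.7)² = 15.3.
At s = 15.3: P(θ<0.85) ≈ 0.917. Adjusting to match 0.9 gives s ≈ 13.38.
So α = 0.7·13.38 ≈ 9.37, β = 0.3·13.38 ≈ 4.01.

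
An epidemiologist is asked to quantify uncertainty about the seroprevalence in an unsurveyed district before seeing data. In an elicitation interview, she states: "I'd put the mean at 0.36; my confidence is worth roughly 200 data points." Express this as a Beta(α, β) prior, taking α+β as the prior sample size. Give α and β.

α = 72, β = 128

Under the effective-sample-size interpretation, Beta(α, β) has prior mean α/(α+β) and prior sample size α+β.
So α+β = 200 and α/(α+β) = 0.36, giving α = 0.36·200 = 72 and β = 200 − 72 = 128.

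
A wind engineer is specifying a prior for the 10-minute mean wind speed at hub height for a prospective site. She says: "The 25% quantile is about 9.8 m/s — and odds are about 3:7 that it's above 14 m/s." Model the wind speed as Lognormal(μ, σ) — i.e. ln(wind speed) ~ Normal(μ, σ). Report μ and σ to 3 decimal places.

μ ≈ 2.483, σ ≈ 0.298

If T ~ Lognormal(μ,σ) then ln T ~ Normal(μ,σ), so the p-quantile of ln T is μ + z_p·σ.
ln(9.8) = 2.282 and ln(14) = 2.639; z_{0.25} = -0.6745, z_{0.7} = 0.5244.
σ = (2.639 − 2.282)/(0.5244 − (-0.6745)) = 0.298.
μ = 2.282 − (-0.6745)·0.298 = 2.483.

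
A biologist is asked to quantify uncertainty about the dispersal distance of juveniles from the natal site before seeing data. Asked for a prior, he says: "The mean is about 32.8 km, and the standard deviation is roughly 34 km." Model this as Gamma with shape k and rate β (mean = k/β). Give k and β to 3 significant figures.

For Gamma(k, rate β): mean = k/β, variance = k/β², so CV = 1/√k.
CV = SD/mean = 34/32.8 = 1.037, hence k = 1/CV² = 0.931.
Then β = k/mean = 0.931/32.8 = 0.0284.

k ≈ 0.931, β ≈ 0.0284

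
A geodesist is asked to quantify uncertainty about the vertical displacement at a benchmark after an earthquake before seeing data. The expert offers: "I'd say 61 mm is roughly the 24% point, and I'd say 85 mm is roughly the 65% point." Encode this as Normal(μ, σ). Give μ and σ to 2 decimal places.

For Normal(μ,σ), the p-quantile is μ + z_p·σ. Here z_{0.24} = -0.7063, z_{0.65} = 0.3853.
So 61 = μ − 0.7063σ and 85 = μ + 0.3853σ.
Subtracting: σ = (85 − 61)/(0.3853 − (-0.7063)) = 21.99.
Then μ = 61 − (-0.7063)·21.99 = 76.53.

μ = 76.53, σ = 21.99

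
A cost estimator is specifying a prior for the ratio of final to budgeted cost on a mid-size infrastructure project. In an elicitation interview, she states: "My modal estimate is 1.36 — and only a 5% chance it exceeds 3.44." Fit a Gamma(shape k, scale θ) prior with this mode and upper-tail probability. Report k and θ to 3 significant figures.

Gamma(k,θ) with k>1 has mode (k−1)θ, so θ = 1.36/(k−1).
Need P(X < 3.44) = 0.95 with θ tied to k this way. Start at k = 2, θ = 1.36: P(X<3.44) ≈ 0.719.
Too low — raise k to concentrate. Iterating converges to k ≈ 4.15.
Then θ = 1.36/(4.15−1) ≈ 0.432.

k ≈ 4.15, θ ≈ 0.432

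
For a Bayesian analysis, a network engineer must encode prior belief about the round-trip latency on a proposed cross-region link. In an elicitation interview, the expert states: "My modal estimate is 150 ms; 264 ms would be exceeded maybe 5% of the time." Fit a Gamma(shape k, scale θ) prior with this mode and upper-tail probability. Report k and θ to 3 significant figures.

Gamma(k,θ) with k>1 has mode (k−1)θ, so θ = 150/(k−1).
Need P(X < 264) = 0.95 with θ tied to k this way. Start at k = 2, θ = 150: P(X<264) ≈ 0.525.
Too low — raise k to concentrate. Iterating converges to k ≈ 9.73.
Then θ = 150/(9.73−1) ≈ 17.2.

k ≈ 9.73, θ ≈ 17.2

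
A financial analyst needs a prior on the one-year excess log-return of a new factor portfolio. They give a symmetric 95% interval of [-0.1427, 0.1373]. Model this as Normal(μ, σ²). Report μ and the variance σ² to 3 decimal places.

A symmetric 95% interval runs μ ± z·σ with z = 1.96.
Half-width = 0.14, so σ = 0.14/1.96 = 0.0714 and σ² = 0.005.
μ is the interval midpoint, -0.003.

μ = -0.003, σ² = 0.005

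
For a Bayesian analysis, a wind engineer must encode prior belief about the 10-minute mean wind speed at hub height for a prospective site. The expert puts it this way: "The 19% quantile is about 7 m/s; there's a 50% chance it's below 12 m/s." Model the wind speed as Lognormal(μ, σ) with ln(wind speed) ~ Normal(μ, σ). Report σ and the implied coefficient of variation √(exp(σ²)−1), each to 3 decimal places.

σ ≈ 0.614, CV ≈ 0.677

If T ~ Lognormal(μ,σ) then ln T ~ Normal(μ,σ), so the p-quantile of ln T is μ + z_p·σ.
ln(7) = 1.946 and ln(12) = 2.485; z_{0.19} = -0.8779, z_{0.5} = 0.
σ = (2.485 − 1.946)/(0 − (-0.8779)) = 0.614.
μ = 1.946 − (-0.8779)·0.614 = 2.485.
CV = √(exp(σ²)−1) = √(exp(0.3770)−1) = 0.677.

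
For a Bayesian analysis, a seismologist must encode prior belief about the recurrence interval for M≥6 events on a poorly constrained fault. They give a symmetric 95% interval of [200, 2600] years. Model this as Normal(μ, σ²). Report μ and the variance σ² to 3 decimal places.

μ = 1400.000, σ² = 374857.591

A symmetric 95% interval runs μ ± z·σ with z = 1.96.
Half-width = 1200, so σ = 1200/1.96 = 612.2561 and σ² = 374857.591.
μ is the interval midpoint, 1400.000.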